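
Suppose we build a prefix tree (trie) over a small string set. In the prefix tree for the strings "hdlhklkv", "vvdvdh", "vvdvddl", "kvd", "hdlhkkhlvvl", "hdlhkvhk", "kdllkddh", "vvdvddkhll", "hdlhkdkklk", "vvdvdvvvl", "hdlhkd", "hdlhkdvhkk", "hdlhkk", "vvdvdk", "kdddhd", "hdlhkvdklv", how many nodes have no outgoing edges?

Leaves are exactly the stored words that no other stored word extends.
Those words: "hdlhkdkklk", "hdlhkdvhkk", "hdlhkkhlvvl", "hdlhklkv", "hdlhkvdklv", "hdlhkvhk", "kdddhd", "kdllkddh", "kvd", "vvdvddkhll", "vvdvddl", "vvdvdh", "vvdvdk", "vvdvdvvvl"
Leaf count: 14

14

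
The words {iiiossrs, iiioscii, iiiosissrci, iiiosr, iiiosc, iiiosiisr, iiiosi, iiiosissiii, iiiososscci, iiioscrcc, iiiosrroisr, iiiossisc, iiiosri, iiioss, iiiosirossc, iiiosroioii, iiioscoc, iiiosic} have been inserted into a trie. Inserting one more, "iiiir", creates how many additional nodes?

2

"iii" is already a path in the trie; the remaining "ir" must be added.
So 5 − 3 = 2 new nodes.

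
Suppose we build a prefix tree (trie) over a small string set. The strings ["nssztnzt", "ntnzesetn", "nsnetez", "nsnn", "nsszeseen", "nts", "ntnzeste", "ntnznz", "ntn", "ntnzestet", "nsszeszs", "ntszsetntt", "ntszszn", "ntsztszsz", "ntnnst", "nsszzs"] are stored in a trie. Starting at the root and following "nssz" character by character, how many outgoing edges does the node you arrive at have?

3

Follow the path "nssz" to its node, then look at its outgoing edges.
Characters that immediately follow "nssz" among the stored strings: {e, t, z}.
That node has 3 child edges.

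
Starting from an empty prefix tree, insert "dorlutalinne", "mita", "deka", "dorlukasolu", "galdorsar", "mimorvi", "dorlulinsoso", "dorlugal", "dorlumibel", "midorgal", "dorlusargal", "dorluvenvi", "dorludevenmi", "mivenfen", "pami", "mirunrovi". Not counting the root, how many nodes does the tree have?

95

Count nodes per top-level branch (shared prefixes stored once):
  'd'-branch (deka, dorludevenmi, dorlugal, dorlukasolu, dorlulinsoso, dorlumibel, dorlusargal, dorlutalinne, dorluvenvi): 54 nodes
  'g'-branch (galdorsar): 9 nodes
  'm'-branch (midorgal, mimorvi, mirunrovi, mita, mivenfen): 28 nodes
  'p'-branch (pami): 4 nodes
Sum: 95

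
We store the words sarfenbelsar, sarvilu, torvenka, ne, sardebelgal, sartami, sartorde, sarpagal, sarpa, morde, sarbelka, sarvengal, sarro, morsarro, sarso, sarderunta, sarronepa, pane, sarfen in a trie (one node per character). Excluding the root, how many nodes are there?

For each word, the new-node count is its length minus the longest prefix already in the trie:
  "sarfenbelsar" → 12 new (s, a, r, f, e, n, b, e, l, s, a, r)
  "sarvilu" → prefix "sar" already present; 4 new (v, i, l, u)
  "torvenka" → 8 new (t, o, r, v, e, n, k, a)
  "ne" → 2 new (n, e)
  "sardebelgal" → prefix "sar" already present; 8 new (d, e, b, e, l, g, a, l)
  "sartami" → prefix "sar" already present; 4 new (t, a, m, i)
  "sartorde" → prefix "sart" already present; 4 new (o, r, d, e)
  "sarpagal" → prefix "sar" already present; 5 new (p, a, g, a, l)
  "sarpa" → prefix "sarpa" already present; 0 new (none)
  "morde" → 5 new (m, o, r, d, e)
  "sarbelka" → prefix "sar" already present; 5 new (b, e, l, k, a)
  "sarvengal" → prefix "sarv" already present; 5 new (e, n, g, a, l)
  "sarro" → prefix "sar" already present; 2 new (r, o)
  "morsarro" → prefix "mor" already present; 5 new (s, a, r, r, o)
  "sarso" → prefix "sar" already present; 2 new (s, o)
  "sarderunta" → prefix "sarde" already present; 5 new (r, u, n, t, a)
  "sarronepa" → prefix "sarro" already present; 4 new (n, e, p, a)
  "pane" → 4 new (p, a, n, e)
  "sarfen" → prefix "sarfen" already present; 0 new (none)
Total nodes = 12 + 4 + 8 + 2 + 8 + 4 + 4 + 5 + 0 + 5 + 5 + 5 + 2 + 5 + 2 + 5 + 4 + 4 + 0 = 84

84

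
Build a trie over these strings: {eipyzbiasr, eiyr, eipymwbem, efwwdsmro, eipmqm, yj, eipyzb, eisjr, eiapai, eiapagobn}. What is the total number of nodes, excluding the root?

Trace insertions, counting only characters that open a new branch:
  "eipyzbiasr" → 10 new (e, i, p, y, z, b, i, a, s, r)
  "eiyr" → prefix "ei" already present; 2 new (y, r)
  "eipymwbem" → prefix "eipy" already present; 5 new (m, w, b, e, m)
  "efwwdsmro" → prefix "e" already present; 8 new (f, w, w, d, s, m, r, o)
  "eipmqm" → prefix "eip" already present; 3 new (m, q, m)
  "yj" → 2 new (y, j)
  "eipyzb" → prefix "eipyzb" already present; 0 new (none)
  "eisjr" → prefix "ei" already present; 3 new (s, j, r)
  "eiapai" → prefix "ei" already present; 4 new (a, p, a, i)
  "eiapagobn" → prefix "eiapa" already present; 4 new (g, o, b, n)
Total nodes = 10 + 2 + 5 + 8 + 3 + 2 + 0 + 3 + 4 + 4 = 41

41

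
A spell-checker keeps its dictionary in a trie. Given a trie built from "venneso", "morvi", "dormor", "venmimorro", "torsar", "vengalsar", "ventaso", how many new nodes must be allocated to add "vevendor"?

6

Walking "vevendor" from the root, the first 2 characters ("ve") follow existing edges; "v" is the first miss.
So 8 − 2 = 6 new nodes.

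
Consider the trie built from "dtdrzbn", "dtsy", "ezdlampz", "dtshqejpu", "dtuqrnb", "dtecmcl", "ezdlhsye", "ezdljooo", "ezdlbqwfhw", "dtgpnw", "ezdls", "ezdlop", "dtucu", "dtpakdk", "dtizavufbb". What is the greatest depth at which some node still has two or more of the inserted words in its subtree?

4

Equivalently: take the maximum, over all pairs, of their longest common prefix length.
e.g. "ezdlampz" and "ezdlbqwfhw" share the prefix "ezdl" of length 4; no pair shares a longer one.
Longest shared-prefix length: 4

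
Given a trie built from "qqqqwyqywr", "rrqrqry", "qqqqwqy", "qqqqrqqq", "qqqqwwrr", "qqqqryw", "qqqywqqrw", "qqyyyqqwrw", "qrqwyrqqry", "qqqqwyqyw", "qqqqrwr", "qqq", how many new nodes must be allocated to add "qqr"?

The longest prefix of "qqr" already in the trie is "qq" (length 2).
Each of the 1 remaining characters creates one node.

1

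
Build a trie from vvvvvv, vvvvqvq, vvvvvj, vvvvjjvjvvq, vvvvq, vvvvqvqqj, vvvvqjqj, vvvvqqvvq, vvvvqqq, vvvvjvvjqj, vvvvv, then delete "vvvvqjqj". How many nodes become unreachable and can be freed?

After clearing the end-marker at "vvvvqjqj", prune upward until reaching a node still needed by another word.
The suffix "jqj" (3 nodes) is used only by "vvvvqjqj"; the node for "vvvvq" still has the child "v", so pruning stops there.
Nodes removed: 3

3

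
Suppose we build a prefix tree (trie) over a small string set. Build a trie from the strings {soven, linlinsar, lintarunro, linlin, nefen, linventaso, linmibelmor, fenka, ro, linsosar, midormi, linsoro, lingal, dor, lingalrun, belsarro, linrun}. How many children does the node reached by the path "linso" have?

Follow the path "linso" to its node, then look at its outgoing edges.
Distinct next characters after "linso": r, s.
That node has 2 child edges.

2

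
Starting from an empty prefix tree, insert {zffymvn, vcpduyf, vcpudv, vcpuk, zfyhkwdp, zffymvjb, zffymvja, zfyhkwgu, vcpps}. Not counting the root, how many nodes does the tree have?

Count nodes per top-level branch (shared prefixes stored once):
  'v'-branch (vcpduyf, vcpps, vcpudv, vcpuk): 13 nodes
  'z'-branch (zffymvja, zffymvjb, zffymvn, zfyhkwdp, zfyhkwgu): 18 nodes
Sum: 31

31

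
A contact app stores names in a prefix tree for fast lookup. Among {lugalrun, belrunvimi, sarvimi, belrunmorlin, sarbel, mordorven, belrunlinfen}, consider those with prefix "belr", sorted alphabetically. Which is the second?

belrunmorlin

DFS of the "belr" subtree visits, in order: "belrunlinfen", "belrunmorlin", "belrunvimi"
Position 2: belrunmorlin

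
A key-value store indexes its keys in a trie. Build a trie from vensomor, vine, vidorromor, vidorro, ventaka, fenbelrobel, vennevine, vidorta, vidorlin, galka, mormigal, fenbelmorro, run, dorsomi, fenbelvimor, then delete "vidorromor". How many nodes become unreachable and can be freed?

3

Walk "vidorromor" from the leaf back toward the root, removing each node that no remaining word uses.
The suffix "mor" (3 nodes) is used only by "vidorromor"; "vidorro" is itself a stored word, so pruning stops there.
Nodes removed: 3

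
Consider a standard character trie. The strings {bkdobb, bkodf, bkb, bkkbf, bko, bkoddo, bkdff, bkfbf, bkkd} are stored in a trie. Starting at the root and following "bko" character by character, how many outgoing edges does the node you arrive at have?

1

Walk "bko" from the root, arriving at one node.
Distinct next characters after "bko": d.
That node has 1 child edge.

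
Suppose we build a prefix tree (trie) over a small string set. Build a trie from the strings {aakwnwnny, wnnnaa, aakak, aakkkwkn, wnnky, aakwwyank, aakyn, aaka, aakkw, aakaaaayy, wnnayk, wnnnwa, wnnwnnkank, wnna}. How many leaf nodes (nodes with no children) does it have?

Leaves are exactly the stored words that no other stored word extends.
Those words: "aakaaaayy", "aakak", "aakkkwkn", "aakkw", "aakwnwnny", "aakwwyank", "aakyn", "wnnayk", "wnnky", "wnnnaa", "wnnnwa", "wnnwnnkank"
Leaf count: 12

12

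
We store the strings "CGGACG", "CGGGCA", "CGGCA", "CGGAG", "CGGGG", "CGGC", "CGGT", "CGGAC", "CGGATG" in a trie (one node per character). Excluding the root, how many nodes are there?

Trace insertions, counting only characters that open a new branch:
  "CGGACG" → 6 new (C, G, G, A, C, G)
  "CGGGCA" → prefix "CGG" already present; 3 new (G, C, A)
  "CGGCA" → prefix "CGG" already present; 2 new (C, A)
  "CGGAG" → prefix "CGGA" already present; 1 new (G)
  "CGGGG" → prefix "CGGG" already present; 1 new (G)
  "CGGC" → prefix "CGGC" already present; 0 new (none)
  "CGGT" → prefix "CGG" already present; 1 new (T)
  "CGGAC" → prefix "CGGAC" already present; 0 new (none)
  "CGGATG" → prefix "CGGA" already present; 2 new (T, G)
Total nodes = 6 + 3 + 2 + 1 + 1 + 0 + 1 + 0 + 2 = 16

16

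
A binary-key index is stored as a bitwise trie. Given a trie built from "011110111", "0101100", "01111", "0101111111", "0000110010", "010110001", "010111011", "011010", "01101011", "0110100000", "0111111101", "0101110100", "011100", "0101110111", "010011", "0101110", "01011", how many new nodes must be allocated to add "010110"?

0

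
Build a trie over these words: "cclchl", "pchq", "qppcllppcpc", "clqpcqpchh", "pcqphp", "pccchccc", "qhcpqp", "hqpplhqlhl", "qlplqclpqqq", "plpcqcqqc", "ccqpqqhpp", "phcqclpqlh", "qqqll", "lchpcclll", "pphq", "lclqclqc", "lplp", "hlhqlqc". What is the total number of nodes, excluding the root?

Count nodes per top-level branch (shared prefixes stored once):
  'c'-branch (cclchl, ccqpqqhpp, clqpcqpchh): 22 nodes
  'h'-branch (hlhqlqc, hqpplhqlhl): 16 nodes
  'l'-branch (lchpcclll, lclqclqc, lplp): 18 nodes
  'p'-branch (pccchccc, pchq, pcqphp, phcqclpqlh, plpcqcqqc, pphq): 34 nodes
  'q'-branch (qhcpqp, qlplqclpqqq, qppcllppcpc, qqqll): 30 nodes
Sum: 120

120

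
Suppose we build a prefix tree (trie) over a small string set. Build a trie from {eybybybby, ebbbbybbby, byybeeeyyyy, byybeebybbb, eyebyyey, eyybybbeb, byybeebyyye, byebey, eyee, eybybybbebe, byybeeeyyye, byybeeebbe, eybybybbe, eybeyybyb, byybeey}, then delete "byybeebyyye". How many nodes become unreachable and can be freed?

A node on "byybeebyyye"'s path can go only if nothing else ends at it or branches off below it.
The suffix "yye" (3 nodes) is used only by "byybeebyyye"; the node for "byybeeby" still has the child "b", so pruning stops there.
Nodes removed: 3

3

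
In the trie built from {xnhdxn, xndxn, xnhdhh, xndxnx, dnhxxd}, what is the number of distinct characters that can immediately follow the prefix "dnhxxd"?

0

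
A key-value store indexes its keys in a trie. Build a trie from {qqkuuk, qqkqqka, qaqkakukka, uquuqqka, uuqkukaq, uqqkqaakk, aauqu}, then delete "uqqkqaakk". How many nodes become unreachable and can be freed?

7

Walk "uqqkqaakk" from the leaf back toward the root, removing each node that no remaining word uses.
The suffix "qkqaakk" (7 nodes) is used only by "uqqkqaakk"; the node for "uq" still has the child "u", so pruning stops there.
Nodes removed: 7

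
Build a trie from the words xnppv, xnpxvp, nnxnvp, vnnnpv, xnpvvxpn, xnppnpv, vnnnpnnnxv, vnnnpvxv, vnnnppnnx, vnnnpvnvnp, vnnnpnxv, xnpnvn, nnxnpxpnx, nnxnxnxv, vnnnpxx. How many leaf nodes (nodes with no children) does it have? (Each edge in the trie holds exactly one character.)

Leaves are exactly the stored words that no other stored word extends.
Those words: "nnxnpxpnx", "nnxnvp", "nnxnxnxv", "vnnnpnnnxv", "vnnnpnxv", "vnnnppnnx", "vnnnpvnvnp", "vnnnpvxv", "vnnnpxx", "xnpnvn", "xnppnpv", "xnppv", "xnpvvxpn", "xnpxvp"
Leaf count: 14

14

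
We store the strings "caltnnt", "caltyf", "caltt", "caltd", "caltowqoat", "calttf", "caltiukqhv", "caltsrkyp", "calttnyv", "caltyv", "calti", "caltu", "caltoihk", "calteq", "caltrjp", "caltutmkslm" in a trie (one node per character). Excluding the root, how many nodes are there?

Trace insertions, counting only characters that open a new branch:
  "caltnnt" → 7 new (c, a, l, t, n, n, t)
  "caltyf" → prefix "calt" already present; 2 new (y, f)
  "caltt" → prefix "calt" already present; 1 new (t)
  "caltd" → prefix "calt" already present; 1 new (d)
  "caltowqoat" → prefix "calt" already present; 6 new (o, w, q, o, a, t)
  "calttf" → prefix "caltt" already present; 1 new (f)
  "caltiukqhv" → prefix "calt" already present; 6 new (i, u, k, q, h, v)
  "caltsrkyp" → prefix "calt" already present; 5 new (s, r, k, y, p)
  "calttnyv" → prefix "caltt" already present; 3 new (n, y, v)
  "caltyv" → prefix "calty" already present; 1 new (v)
  "calti" → prefix "calti" already present; 0 new (none)
  "caltu" → prefix "calt" already present; 1 new (u)
  "caltoihk" → prefix "calto" already present; 3 new (i, h, k)
  "calteq" → prefix "calt" already present; 2 new (e, q)
  "caltrjp" → prefix "calt" already present; 3 new (r, j, p)
  "caltutmkslm" → prefix "caltu" already present; 6 new (t, m, k, s, l, m)
Total nodes = 7 + 2 + 1 + 1 + 6 + 1 + 6 + 5 + 3 + 1 + 0 + 1 + 3 + 2 + 3 + 6 = 48

48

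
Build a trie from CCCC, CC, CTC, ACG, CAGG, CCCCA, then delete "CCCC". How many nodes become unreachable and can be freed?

A node on "CCCC"'s path can go only if nothing else ends at it or branches off below it.
Every node on "CCCC" is still needed (e.g. by "CCCCA"), so nothing is freed.
Nodes removed: 0

0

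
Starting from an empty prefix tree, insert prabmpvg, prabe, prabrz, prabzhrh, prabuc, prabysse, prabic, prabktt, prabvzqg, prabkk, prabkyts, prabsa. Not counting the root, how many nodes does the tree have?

36

Trie structure (* marks end of a word):
(root)
└─ p
   └─ r
      └─ a
         └─ b
            ├─ e *
            ├─ i
            │  └─ c *
            ├─ k
            │  ├─ k *
            │  ├─ t
            │  │  └─ t *
            │  └─ y
            │     └─ t
            │        └─ s *
            ├─ m
            │  └─ p
            │     └─ v
            │        └─ g *
            ├─ r
            │  └─ z *
            ├─ s
            │  └─ a *
            ├─ u
            │  └─ c *
            ├─ v
            │  └─ z
            │     └─ q
            │        └─ g *
            ├─ y
            │  └─ s
            │     └─ s
            │        └─ e *
            └─ z
               └─ h
                  └─ r
                     └─ h *
Counting every labelled node above: 36.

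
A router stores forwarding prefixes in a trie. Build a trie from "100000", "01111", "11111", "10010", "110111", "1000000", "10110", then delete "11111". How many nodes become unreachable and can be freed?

3

After clearing the end-marker at "11111", prune upward until reaching a node still needed by another word.
The suffix "111" (3 nodes) is used only by "11111"; the node for "11" still has the child "0", so pruning stops there.
Nodes removed: 3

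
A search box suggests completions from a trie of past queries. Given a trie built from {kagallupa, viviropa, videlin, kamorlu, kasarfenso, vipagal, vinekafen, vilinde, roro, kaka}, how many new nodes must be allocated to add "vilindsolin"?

5

"vilind" is already a path in the trie; the remaining "solin" must be added.
Each of the 5 remaining characters creates one node.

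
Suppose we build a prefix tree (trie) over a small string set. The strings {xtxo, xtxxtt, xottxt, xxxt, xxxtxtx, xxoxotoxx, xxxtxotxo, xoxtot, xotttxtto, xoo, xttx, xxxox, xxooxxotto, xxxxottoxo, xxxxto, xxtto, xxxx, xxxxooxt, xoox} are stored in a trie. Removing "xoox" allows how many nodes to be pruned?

A node on "xoox"'s path can go only if nothing else ends at it or branches off below it.
The suffix "x" (1 node) is used only by "xoox"; "xoo" is itself a stored word, so pruning stops there.
Nodes removed: 1

1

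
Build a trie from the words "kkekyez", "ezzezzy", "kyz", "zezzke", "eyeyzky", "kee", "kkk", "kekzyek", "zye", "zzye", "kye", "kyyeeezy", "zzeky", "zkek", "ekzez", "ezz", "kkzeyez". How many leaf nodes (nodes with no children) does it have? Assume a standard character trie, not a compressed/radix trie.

A leaf is a node with no children — equivalently, the end of a word that is not a proper prefix of any other stored word.
Those words: "ekzez", "eyeyzky", "ezzezzy", "kee", "kekzyek", "kkekyez", "kkk", "kkzeyez", "kye", "kyyeeezy", "kyz", "zezzke", "zkek", "zye", "zzeky", "zzye"
Leaf count: 16

16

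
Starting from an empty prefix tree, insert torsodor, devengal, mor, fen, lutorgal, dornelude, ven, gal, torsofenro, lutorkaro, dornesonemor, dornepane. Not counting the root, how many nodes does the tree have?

64

Trace insertions, counting only characters that open a new branch:
  "torsodor" → 8 new (t, o, r, s, o, d, o, r)
  "devengal" → 8 new (d, e, v, e, n, g, a, l)
  "mor" → 3 new (m, o, r)
  "fen" → 3 new (f, e, n)
  "lutorgal" → 8 new (l, u, t, o, r, g, a, l)
  "dornelude" → prefix "d" already present; 8 new (o, r, n, e, l, u, d, e)
  "ven" → 3 new (v, e, n)
  "gal" → 3 new (g, a, l)
  "torsofenro" → prefix "torso" already present; 5 new (f, e, n, r, o)
  "lutorkaro" → prefix "lutor" already present; 4 new (k, a, r, o)
  "dornesonemor" → prefix "dorne" already present; 7 new (s, o, n, e, m, o, r)
  "dornepane" → prefix "dorne" already present; 4 new (p, a, n, e)
Total nodes = 8 + 8 + 3 + 3 + 8 + 8 + 3 + 3 + 5 + 4 + 7 + 4 = 64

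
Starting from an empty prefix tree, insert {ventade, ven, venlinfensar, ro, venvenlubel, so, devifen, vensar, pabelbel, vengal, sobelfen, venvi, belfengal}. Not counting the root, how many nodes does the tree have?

65

Trace insertions, counting only characters that open a new branch:
  "ventade" → 7 new (v, e, n, t, a, d, e)
  "ven" → prefix "ven" already present; 0 new (none)
  "venlinfensar" → prefix "ven" already present; 9 new (l, i, n, f, e, n, s, a, r)
  "ro" → 2 new (r, o)
  "venvenlubel" → prefix "ven" already present; 8 new (v, e, n, l, u, b, e, l)
  "so" → 2 new (s, o)
  "devifen" → 7 new (d, e, v, i, f, e, n)
  "vensar" → prefix "ven" already present; 3 new (s, a, r)
  "pabelbel" → 8 new (p, a, b, e, l, b, e, l)
  "vengal" → prefix "ven" already present; 3 new (g, a, l)
  "sobelfen" → prefix "so" already present; 6 new (b, e, l, f, e, n)
  "venvi" → prefix "venv" already present; 1 new (i)
  "belfengal" → 9 new (b, e, l, f, e, n, g, a, l)
Total nodes = 7 + 0 + 9 + 2 + 8 + 2 + 7 + 3 + 8 + 3 + 6 + 1 + 9 = 65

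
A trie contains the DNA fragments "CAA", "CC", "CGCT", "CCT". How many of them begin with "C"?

Filter for entries beginning with "C":
Matches: "CAA", "CC", "CCT", "CGCT"
Count: 4

4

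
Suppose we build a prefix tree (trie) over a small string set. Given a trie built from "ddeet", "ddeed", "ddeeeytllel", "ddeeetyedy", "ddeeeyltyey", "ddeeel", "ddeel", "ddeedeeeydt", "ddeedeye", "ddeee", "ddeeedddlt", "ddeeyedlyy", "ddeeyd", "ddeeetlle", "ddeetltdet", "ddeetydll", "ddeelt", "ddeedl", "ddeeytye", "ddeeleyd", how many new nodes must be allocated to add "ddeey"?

"ddeey" is already a full path in the trie; only an end-marker is added.
No new nodes are needed: 0.

0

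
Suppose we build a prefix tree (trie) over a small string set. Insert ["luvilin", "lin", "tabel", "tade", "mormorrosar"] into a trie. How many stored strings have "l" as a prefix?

Filter for entries beginning with "l":
Words under "l": lin, luvilin
Count: 2

2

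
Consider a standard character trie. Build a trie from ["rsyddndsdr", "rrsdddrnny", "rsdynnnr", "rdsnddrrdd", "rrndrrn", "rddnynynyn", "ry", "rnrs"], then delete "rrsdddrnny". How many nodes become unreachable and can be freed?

A node on "rrsdddrnny"'s path can go only if nothing else ends at it or branches off below it.
The suffix "sdddrnny" (8 nodes) is used only by "rrsdddrnny"; the node for "rr" still has the child "n", so pruning stops there.
Nodes removed: 8

8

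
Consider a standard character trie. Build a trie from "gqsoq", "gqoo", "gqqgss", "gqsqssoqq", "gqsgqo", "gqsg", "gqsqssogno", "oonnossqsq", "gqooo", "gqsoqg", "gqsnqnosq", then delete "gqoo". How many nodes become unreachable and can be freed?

0

After clearing the end-marker at "gqoo", prune upward until reaching a node still needed by another word.
Every node on "gqoo" is still needed (e.g. by "gqooo"), so nothing is freed.
Nodes removed: 0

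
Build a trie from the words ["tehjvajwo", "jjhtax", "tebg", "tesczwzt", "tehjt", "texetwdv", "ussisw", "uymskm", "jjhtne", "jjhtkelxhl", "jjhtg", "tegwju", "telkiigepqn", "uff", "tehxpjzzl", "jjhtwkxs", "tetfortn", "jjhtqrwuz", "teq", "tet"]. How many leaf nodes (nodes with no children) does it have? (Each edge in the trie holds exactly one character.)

19

Leaves are exactly the stored words that no other stored word extends.
Those words: "jjhtax", "jjhtg", "jjhtkelxhl", "jjhtne", "jjhtqrwuz", "jjhtwkxs", "tebg", "tegwju", "tehjt", "tehjvajwo", "tehxpjzzl", "telkiigepqn", "teq", "tesczwzt", "tetfortn", "texetwdv", "uff", "ussisw", "uymskm"
Leaf count: 19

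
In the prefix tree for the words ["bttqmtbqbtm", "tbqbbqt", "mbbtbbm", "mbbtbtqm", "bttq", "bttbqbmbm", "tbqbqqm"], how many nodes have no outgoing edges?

6

Leaves are exactly the stored words that no other stored word extends.
Those words: "bttbqbmbm", "bttqmtbqbtm", "mbbtbbm", "mbbtbtqm", "tbqbbqt", "tbqbqqm"
Leaf count: 6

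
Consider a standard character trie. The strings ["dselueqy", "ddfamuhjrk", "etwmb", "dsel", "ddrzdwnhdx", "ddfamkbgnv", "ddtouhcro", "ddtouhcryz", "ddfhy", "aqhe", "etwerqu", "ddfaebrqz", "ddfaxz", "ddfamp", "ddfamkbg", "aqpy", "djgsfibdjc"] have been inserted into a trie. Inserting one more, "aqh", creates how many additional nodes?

0

Every character of "aqh" already lies on an existing path (it is a prefix of some stored word).
No new nodes are needed: 0.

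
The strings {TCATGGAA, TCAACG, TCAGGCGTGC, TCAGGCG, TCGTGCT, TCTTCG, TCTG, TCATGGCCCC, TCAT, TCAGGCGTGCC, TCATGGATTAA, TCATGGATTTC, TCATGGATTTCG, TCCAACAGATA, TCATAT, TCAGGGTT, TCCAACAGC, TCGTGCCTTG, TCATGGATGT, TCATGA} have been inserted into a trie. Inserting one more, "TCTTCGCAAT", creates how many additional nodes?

4

Walking "TCTTCGCAAT" from the root, the first 6 characters ("TCTTCG") follow existing edges; "C" is the first miss.
New nodes needed: |"TCTTCGCAAT"| − 6 = 10 − 6 = 4.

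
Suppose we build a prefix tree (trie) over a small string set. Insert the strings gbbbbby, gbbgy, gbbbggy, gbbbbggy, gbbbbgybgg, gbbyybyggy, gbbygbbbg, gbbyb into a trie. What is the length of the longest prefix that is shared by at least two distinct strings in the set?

Equivalently: take the maximum, over all pairs, of their longest common prefix length.
e.g. "gbbbbggy" and "gbbbbgybgg" share the prefix "gbbbbg" of length 6; no pair shares a longer one.
Longest shared-prefix length: 6

6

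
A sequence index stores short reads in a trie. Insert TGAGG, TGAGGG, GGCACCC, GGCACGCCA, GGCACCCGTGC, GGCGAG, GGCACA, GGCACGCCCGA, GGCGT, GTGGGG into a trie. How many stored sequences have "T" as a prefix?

2

Walk to "T"; the words in its subtree are exactly those with that prefix.
Words under "T": TGAGG, TGAGGG
Count: 2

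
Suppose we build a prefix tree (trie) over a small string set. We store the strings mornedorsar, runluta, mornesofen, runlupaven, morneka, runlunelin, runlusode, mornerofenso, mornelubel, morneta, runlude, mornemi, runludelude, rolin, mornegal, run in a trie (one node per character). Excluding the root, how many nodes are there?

Count nodes per top-level branch (shared prefixes stored once):
  'm'-branch (mornedorsar, mornegal, morneka, mornelubel, mornemi, mornerofenso, mornesofen, morneta): 37 nodes
  'r'-branch (rolin, run, runlude, runludelude, runlunelin, runlupaven, runlusode, runluta): 31 nodes
Sum: 68

68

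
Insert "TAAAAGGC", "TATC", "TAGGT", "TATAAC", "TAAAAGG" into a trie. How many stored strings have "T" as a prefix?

Traverse to the node for "T", then collect every word in that subtree.
Matches: "TAAAAGG", "TAAAAGGC", "TAGGT", "TATAAC", "TATC"
Count: 5

5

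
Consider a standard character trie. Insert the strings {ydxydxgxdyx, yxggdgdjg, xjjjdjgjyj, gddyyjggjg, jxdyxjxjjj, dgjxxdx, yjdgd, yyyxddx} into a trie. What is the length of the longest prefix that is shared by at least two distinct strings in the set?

Look for the deepest trie node that still has at least two words in its subtree.
"ydxydxgxdyx" and "yjdgd" agree on "y" (1 characters) before diverging; nothing deeper is shared.
Longest shared-prefix length: 1

1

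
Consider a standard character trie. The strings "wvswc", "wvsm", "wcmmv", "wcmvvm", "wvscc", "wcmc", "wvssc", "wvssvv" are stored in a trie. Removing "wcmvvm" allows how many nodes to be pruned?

3

A node on "wcmvvm"'s path can go only if nothing else ends at it or branches off below it.
The suffix "vvm" (3 nodes) is used only by "wcmvvm"; the node for "wcm" still has the child "m", so pruning stops there.
Nodes removed: 3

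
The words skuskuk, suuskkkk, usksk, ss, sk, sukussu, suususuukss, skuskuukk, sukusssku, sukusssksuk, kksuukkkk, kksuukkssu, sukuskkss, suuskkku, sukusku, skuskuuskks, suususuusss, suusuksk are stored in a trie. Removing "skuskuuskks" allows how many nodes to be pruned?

A node on "skuskuuskks"'s path can go only if nothing else ends at it or branches off below it.
The suffix "skks" (4 nodes) is used only by "skuskuuskks"; the node for "skuskuu" still has the child "k", so pruning stops there.
Nodes removed: 4

4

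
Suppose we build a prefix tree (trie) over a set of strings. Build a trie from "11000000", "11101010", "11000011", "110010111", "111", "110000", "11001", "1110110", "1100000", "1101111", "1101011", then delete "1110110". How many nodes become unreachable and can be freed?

2

Walk "1110110" from the leaf back toward the root, removing each node that no remaining word uses.
The suffix "10" (2 nodes) is used only by "1110110"; the node for "11101" still has the child "0", so pruning stops there.
Nodes removed: 2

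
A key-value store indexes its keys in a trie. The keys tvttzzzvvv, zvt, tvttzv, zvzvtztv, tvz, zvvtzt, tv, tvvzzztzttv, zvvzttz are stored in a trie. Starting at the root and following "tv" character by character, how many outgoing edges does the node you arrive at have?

3

Follow the path "tv" to its node, then look at its outgoing edges.
Characters that immediately follow "tv" among the stored strings: {t, v, z}.
That node has 3 child edges.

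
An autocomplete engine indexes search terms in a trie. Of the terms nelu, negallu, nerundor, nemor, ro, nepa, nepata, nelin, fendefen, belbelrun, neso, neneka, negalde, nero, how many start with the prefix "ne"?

Walk to "ne"; the words in its subtree are exactly those with that prefix.
Matches: "negalde", "negallu", "nelin", "nelu", "nemor", "neneka", "nepa", "nepata", "nero", "nerundor", "neso"
Count: 11

11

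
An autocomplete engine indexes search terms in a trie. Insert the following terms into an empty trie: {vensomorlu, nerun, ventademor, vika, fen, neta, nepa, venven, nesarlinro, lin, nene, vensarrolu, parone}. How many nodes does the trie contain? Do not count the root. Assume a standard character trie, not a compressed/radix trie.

Count nodes per top-level branch (shared prefixes stored once):
  'f'-branch (fen): 3 nodes
  'l'-branch (lin): 3 nodes
  'n'-branch (nene, nepa, nerun, nesarlinro, neta): 19 nodes
  'p'-branch (parone): 6 nodes
  'v'-branch (vensarrolu, vensomorlu, ventademor, venven, vika): 29 nodes
Sum: 60

60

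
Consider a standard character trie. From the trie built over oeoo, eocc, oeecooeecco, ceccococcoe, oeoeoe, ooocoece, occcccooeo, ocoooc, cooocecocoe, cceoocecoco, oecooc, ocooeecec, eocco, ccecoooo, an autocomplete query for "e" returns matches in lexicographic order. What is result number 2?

eocco

Words with prefix "e", in lexicographic order: "eocc", "eocco"
The 2nd is eocco.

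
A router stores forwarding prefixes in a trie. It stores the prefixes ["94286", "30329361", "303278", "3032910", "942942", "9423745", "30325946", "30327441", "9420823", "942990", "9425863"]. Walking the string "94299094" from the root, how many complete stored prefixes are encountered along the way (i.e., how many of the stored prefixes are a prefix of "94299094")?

Check each prefix of "94299094" against the stored set — each match is an end-marker on the path.
Prefixes of the query that are stored words: "942990"
Count: 1

1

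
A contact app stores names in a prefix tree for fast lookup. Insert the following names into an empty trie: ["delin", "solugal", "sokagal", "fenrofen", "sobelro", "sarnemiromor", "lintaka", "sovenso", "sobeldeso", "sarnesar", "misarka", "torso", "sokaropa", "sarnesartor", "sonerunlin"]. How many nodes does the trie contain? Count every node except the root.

87

Insert word by word; a character creates a node only if that edge doesn't already exist:
  "delin" → 5 new (d, e, l, i, n)
  "solugal" → 7 new (s, o, l, u, g, a, l)
  "sokagal" → prefix "so" already present; 5 new (k, a, g, a, l)
  "fenrofen" → 8 new (f, e, n, r, o, f, e, n)
  "sobelro" → prefix "so" already present; 5 new (b, e, l, r, o)
  "sarnemiromor" → prefix "s" already present; 11 new (a, r, n, e, m, i, r, o, m, o, r)
  "lintaka" → 7 new (l, i, n, t, a, k, a)
  "sovenso" → prefix "so" already present; 5 new (v, e, n, s, o)
  "sobeldeso" → prefix "sobel" already present; 4 new (d, e, s, o)
  "sarnesar" → prefix "sarne" already present; 3 new (s, a, r)
  "misarka" → 7 new (m, i, s, a, r, k, a)
  "torso" → 5 new (t, o, r, s, o)
  "sokaropa" → prefix "soka" already present; 4 new (r, o, p, a)
  "sarnesartor" → prefix "sarnesar" already present; 3 new (t, o, r)
  "sonerunlin" → prefix "so" already present; 8 new (n, e, r, u, n, l, i, n)
Total nodes = 5 + 7 + 5 + 8 + 5 + 11 + 7 + 5 + 4 + 3 + 7 + 5 + 4 + 3 + 8 = 87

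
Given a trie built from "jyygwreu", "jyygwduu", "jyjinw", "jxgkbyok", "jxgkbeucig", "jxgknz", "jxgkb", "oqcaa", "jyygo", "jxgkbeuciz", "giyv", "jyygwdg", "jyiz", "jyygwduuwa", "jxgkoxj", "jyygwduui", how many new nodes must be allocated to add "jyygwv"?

1

The longest prefix of "jyygwv" already in the trie is "jyygw" (length 5).
New nodes needed: |"jyygwv"| − 5 = 6 − 5 = 1.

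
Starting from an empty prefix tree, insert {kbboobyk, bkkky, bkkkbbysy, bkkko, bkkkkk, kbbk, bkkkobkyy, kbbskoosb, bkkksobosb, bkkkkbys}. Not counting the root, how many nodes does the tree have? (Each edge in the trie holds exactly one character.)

41

Count nodes per top-level branch (shared prefixes stored once):
  'b'-branch (bkkkbbysy, bkkkkbys, bkkkkk, bkkko, bkkkobkyy, bkkksobosb, bkkky): 26 nodes
  'k'-branch (kbbk, kbboobyk, kbbskoosb): 15 nodes
Sum: 41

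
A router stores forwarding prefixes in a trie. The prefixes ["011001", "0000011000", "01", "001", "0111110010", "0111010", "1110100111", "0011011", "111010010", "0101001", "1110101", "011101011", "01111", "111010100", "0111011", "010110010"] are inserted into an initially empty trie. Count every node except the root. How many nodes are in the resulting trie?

Count nodes per top-level branch (shared prefixes stored once):
  '0'-branch (0000011000, 001, 0011011, 01, 0101001, 010110010, 011001, 0111010, 011101011, 0111011, 01111, 0111110010): 43 nodes
  '1'-branch (111010010, 1110100111, 1110101, 111010100): 14 nodes
Sum: 57

57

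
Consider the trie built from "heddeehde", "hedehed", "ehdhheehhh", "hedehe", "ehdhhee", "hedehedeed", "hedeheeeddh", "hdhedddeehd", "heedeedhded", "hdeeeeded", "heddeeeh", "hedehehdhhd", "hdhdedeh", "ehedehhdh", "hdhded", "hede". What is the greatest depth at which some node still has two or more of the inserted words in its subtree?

The deepest shared node is where two words last agree before diverging.
"ehdhhee" and "ehdhheehhh" agree on "ehdhhee" (7 characters) before diverging; nothing deeper is shared.
Longest shared-prefix length: 7

7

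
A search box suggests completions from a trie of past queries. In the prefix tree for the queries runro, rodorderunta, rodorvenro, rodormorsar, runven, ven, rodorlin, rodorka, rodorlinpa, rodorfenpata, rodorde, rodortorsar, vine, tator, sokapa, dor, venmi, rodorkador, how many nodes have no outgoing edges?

14

Leaves are exactly the stored words that no other stored word extends.
Those words: "dor", "rodorderunta", "rodorfenpata", "rodorkador", "rodorlinpa", "rodormorsar", "rodortorsar", "rodorvenro", "runro", "runven", "sokapa", "tator", "venmi", "vine"
Leaf count: 14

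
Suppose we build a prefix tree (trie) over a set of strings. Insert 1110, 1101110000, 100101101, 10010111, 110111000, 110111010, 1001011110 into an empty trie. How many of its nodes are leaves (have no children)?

A leaf is a node with no children — equivalently, the end of a word that is not a proper prefix of any other stored word.
Those words: "100101101", "1001011110", "1101110000", "110111010", "1110"
Leaf count: 5

5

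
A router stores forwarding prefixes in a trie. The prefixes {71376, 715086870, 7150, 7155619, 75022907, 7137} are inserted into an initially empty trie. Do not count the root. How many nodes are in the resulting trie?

23

Trace insertions, counting only characters that open a new branch:
  "71376" → 5 new (7, 1, 3, 7, 6)
  "715086870" → prefix "71" already present; 7 new (5, 0, 8, 6, 8, 7, 0)
  "7150" → prefix "7150" already present; 0 new (none)
  "7155619" → prefix "715" already present; 4 new (5, 6, 1, 9)
  "75022907" → prefix "7" already present; 7 new (5, 0, 2, 2, 9, 0, 7)
  "7137" → prefix "7137" already present; 0 new (none)
Total nodes = 5 + 7 + 0 + 4 + 7 + 0 = 23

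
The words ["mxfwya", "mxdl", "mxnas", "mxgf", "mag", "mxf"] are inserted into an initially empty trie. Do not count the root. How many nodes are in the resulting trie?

15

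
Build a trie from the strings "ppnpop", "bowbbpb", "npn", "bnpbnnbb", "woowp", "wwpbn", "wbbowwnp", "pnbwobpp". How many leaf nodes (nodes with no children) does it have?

A leaf is a node with no children — equivalently, the end of a word that is not a proper prefix of any other stored word.
Those words: "bnpbnnbb", "bowbbpb", "npn", "pnbwobpp", "ppnpop", "wbbowwnp", "woowp", "wwpbn"
Leaf count: 8

8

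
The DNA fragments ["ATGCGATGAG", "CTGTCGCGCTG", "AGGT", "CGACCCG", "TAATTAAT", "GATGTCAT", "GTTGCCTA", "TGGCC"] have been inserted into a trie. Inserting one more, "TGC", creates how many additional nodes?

Walking "TGC" from the root, the first 2 characters ("TG") follow existing edges; "C" is the first miss.
New nodes needed: |"TGC"| − 2 = 3 − 2 = 1.

1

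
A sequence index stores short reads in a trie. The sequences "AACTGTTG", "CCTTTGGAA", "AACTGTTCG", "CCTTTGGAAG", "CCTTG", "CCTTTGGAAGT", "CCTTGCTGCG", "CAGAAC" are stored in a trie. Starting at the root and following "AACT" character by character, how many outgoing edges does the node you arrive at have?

1

Walk "AACT" from the root, arriving at one node.
Characters that immediately follow "AACT" among the stored strings: {G}.
That node has 1 child edge.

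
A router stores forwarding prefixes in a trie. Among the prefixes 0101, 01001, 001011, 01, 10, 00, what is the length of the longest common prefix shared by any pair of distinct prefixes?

Equivalently: take the maximum, over all pairs, of their longest common prefix length.
"01001" and "0101" agree on "010" (3 characters) before diverging; nothing deeper is shared.
Longest shared-prefix length: 3

3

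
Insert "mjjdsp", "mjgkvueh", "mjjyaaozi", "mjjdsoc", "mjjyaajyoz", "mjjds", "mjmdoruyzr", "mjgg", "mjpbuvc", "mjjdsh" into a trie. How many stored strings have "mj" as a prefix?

10

Filter for entries beginning with "mj":
Words under "mj": mjgg, mjgkvueh, mjjds, mjjdsh, mjjdsoc, mjjdsp, mjjyaajyoz, mjjyaaozi, mjmdoruyzr, mjpbuvc
Count: 10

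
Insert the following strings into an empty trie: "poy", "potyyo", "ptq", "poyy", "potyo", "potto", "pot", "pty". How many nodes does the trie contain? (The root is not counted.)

Count nodes per top-level branch (shared prefixes stored once):
  'p'-branch (pot, potto, potyo, potyyo, poy, poyy, ptq, pty): 14 nodes
Sum: 14

14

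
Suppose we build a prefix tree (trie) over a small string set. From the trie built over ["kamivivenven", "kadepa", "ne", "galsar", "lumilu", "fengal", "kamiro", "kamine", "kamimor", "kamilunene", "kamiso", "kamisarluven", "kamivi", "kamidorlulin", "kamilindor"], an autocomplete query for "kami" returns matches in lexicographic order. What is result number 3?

Words with prefix "kami", in lexicographic order: "kamidorlulin", "kamilindor", "kamilunene", "kamimor", "kamine", "kamiro", "kamisarluven", "kamiso", "kamivi", "kamivivenven"
Position 3: kamilunene

kamilunene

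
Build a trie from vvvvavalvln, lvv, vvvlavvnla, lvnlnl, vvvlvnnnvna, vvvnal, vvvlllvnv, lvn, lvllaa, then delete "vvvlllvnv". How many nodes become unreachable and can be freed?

After clearing the end-marker at "vvvlllvnv", prune upward until reaching a node still needed by another word.
The suffix "llvnv" (5 nodes) is used only by "vvvlllvnv"; the node for "vvvl" still has the child "a", so pruning stops there.
Nodes removed: 5

5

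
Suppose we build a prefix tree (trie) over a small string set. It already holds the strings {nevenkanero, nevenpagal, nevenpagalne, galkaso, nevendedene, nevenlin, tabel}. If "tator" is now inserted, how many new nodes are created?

Walking "tator" from the root, the first 2 characters ("ta") follow existing edges; "t" is the first miss.
So 5 − 2 = 3 new nodes.

3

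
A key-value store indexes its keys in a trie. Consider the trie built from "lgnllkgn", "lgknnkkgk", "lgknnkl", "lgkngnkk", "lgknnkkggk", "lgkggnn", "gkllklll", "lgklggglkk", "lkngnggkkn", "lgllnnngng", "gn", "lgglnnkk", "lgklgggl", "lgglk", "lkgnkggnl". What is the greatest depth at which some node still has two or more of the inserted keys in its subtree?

8

The deepest shared node is where two words last agree before diverging.
"lgklgggl" and "lgklggglkk" agree on "lgklgggl" (8 characters) before diverging; nothing deeper is shared.
Longest shared-prefix length: 8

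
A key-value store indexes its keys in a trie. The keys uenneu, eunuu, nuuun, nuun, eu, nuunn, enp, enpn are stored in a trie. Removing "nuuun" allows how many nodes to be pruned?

2

After clearing the end-marker at "nuuun", prune upward until reaching a node still needed by another word.
The suffix "un" (2 nodes) is used only by "nuuun"; the node for "nuu" still has the child "n", so pruning stops there.
Nodes removed: 2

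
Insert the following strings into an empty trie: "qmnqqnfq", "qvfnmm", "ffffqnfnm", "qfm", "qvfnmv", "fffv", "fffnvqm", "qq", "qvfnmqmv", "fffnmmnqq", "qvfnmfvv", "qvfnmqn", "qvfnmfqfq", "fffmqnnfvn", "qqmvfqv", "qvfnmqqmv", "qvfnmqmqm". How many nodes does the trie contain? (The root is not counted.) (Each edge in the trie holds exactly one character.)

Count nodes per top-level branch (shared prefixes stored once):
  'f'-branch (ffffqnfnm, fffmqnnfvn, fffnmmnqq, fffnvqm, fffv): 26 nodes
  'q'-branch (qfm, qmnqqnfq, qq, qqmvfqv, qvfnmfqfq, qvfnmfvv, qvfnmm, qvfnmqmqm, qvfnmqmv, qvfnmqn, qvfnmqqmv, qvfnmv): 37 nodes
Sum: 63

63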